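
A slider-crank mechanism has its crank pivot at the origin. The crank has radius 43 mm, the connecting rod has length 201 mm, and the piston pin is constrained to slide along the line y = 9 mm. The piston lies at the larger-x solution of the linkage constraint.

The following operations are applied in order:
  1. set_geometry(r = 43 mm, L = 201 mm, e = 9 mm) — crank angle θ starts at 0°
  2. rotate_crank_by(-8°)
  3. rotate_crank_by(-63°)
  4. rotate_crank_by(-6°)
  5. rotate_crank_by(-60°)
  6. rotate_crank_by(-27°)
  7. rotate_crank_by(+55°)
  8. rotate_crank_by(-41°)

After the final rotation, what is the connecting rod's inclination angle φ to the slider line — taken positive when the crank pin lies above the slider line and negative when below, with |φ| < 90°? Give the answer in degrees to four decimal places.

set_geometry: r = 43 mm, L = 201 mm, e = 9 mm; θ ← 0°
rotate_crank_by(-8°): θ ← 0° -8° = -8°
rotate_crank_by(-63°): θ ← -8° -63° = -71°
rotate_crank_by(-6°): θ ← -71° -6° = -77°
rotate_crank_by(-60°): θ ← -77° -60° = -137°
rotate_crank_by(-27°): θ ← -137° -27° = -164°
rotate_crank_by(+55°): θ ← -164° +55° = -109°
rotate_crank_by(-41°): θ ← -109° -41° = -150°
crank pin P = (r cos θ, r sin θ) = (-37.239092, -21.500000)
h = r sin θ − e = -21.500000 − 9 = -30.500000
sin φ = h / L = -30.500000 / 201 = -0.15174129
φ = arcsin(-0.15174129) = -8.727851°

-8.7279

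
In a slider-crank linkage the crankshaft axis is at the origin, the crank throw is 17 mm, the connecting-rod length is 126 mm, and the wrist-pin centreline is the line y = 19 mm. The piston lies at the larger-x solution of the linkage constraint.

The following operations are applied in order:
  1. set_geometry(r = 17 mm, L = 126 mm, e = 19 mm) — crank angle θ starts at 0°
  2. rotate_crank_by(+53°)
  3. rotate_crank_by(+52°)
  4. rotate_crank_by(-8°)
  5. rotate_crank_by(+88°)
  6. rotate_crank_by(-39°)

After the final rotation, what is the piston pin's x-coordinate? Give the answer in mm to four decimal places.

111.5482

set_geometry: r = 17 mm, L = 126 mm, e = 19 mm; θ ← 0°
rotate_crank_by(+53°): θ ← 0° +53° = 53°
rotate_crank_by(+52°): θ ← 53° +52° = 105°
rotate_crank_by(-8°): θ ← 105° -8° = 97°
rotate_crank_by(+88°): θ ← 97° +88° = 185°
rotate_crank_by(-39°): θ ← 185° -39° = 146°
crank pin P = (r cos θ, r sin θ) = (-14.093639, 9.506279)
h = r sin θ − e = 9.506279 − 19 = -9.493721
x = r cos θ + √(L² − h²) = -14.093639 + √(15876.0 − 90.1307) = -14.093639 + 125.641829 = 111.548191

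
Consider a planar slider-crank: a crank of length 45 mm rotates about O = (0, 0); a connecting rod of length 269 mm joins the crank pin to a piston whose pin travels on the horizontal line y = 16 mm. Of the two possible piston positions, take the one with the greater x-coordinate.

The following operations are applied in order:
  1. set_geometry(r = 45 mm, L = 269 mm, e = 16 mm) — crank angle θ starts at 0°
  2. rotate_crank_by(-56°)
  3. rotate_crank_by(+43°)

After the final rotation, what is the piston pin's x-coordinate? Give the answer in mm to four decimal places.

311.5752

set_geometry: r = 45 mm, L = 269 mm, e = 16 mm; θ ← 0°
rotate_crank_by(-56°): θ ← 0° -56° = -56°
rotate_crank_by(+43°): θ ← -56° +43° = -13°
crank pin P = (r cos θ, r sin θ) = (43.846653, -10.122797)
h = r sin θ − e = -10.122797 − 16 = -26.122797
x = r cos θ + √(L² − h²) = 43.846653 + √(72361.0 − 682.4005) = 43.846653 + 267.728593 = 311.575246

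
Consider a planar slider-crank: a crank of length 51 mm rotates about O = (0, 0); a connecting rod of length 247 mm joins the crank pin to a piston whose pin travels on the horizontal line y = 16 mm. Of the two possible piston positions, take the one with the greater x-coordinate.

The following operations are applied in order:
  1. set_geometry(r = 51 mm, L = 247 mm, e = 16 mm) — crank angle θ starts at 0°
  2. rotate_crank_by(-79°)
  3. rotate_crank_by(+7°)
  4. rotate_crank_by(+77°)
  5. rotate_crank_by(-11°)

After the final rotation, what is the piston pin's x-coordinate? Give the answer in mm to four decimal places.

296.7978

set_geometry: r = 51 mm, L = 247 mm, e = 16 mm; θ ← 0°
rotate_crank_by(-79°): θ ← 0° -79° = -79°
rotate_crank_by(+7°): θ ← -79° +7° = -72°
rotate_crank_by(+77°): θ ← -72° +77° = 5°
rotate_crank_by(-11°): θ ← 5° -11° = -6°
crank pin P = (r cos θ, r sin θ) = (50.720617, -5.330952)
h = r sin θ − e = -5.330952 − 16 = -21.330952
x = r cos θ + √(L² − h²) = 50.720617 + √(61009.0 − 455.0095) = 50.720617 + 246.077204 = 296.797821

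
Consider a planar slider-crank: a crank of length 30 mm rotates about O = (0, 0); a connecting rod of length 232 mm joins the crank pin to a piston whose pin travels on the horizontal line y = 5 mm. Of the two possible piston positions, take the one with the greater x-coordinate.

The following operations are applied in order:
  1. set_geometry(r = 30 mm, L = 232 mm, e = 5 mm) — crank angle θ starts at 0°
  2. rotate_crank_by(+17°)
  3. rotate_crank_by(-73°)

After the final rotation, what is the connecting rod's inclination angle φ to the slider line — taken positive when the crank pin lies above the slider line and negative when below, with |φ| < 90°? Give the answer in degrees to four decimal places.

set_geometry: r = 30 mm, L = 232 mm, e = 5 mm; θ ← 0°
rotate_crank_by(+17°): θ ← 0° +17° = 17°
rotate_crank_by(-73°): θ ← 17° -73° = -56°
crank pin P = (r cos θ, r sin θ) = (16.775787, -24.871127)
h = r sin θ − e = -24.871127 − 5 = -29.871127
sin φ = h / L = -29.871127 / 232 = -0.12875486
φ = arcsin(-0.12875486) = -7.397646°

-7.3976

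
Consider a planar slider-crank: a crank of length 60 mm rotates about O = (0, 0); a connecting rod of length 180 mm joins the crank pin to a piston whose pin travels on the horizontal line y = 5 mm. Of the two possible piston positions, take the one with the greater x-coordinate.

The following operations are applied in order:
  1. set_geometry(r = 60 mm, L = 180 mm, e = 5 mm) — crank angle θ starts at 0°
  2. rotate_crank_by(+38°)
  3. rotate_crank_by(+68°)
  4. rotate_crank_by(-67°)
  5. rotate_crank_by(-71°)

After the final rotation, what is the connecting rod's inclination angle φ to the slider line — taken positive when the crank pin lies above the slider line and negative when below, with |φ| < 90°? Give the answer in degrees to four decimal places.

-11.7954

set_geometry: r = 60 mm, L = 180 mm, e = 5 mm; θ ← 0°
rotate_crank_by(+38°): θ ← 0° +38° = 38°
rotate_crank_by(+68°): θ ← 38° +68° = 106°
rotate_crank_by(-67°): θ ← 106° -67° = 39°
rotate_crank_by(-71°): θ ← 39° -71° = -32°
crank pin P = (r cos θ, r sin θ) = (50.882886, -31.795156)
h = r sin θ − e = -31.795156 − 5 = -36.795156
sin φ = h / L = -36.795156 / 180 = -0.20441753
φ = arcsin(-0.20441753) = -11.795404°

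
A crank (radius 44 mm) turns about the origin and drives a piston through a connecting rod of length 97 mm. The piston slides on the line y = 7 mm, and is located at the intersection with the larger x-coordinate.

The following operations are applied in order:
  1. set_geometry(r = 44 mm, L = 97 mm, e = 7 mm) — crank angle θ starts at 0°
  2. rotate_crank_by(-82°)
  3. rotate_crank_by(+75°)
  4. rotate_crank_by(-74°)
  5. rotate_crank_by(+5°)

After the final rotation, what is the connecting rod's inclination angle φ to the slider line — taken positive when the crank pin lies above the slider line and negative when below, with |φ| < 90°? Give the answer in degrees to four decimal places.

set_geometry: r = 44 mm, L = 97 mm, e = 7 mm; θ ← 0°
rotate_crank_by(-82°): θ ← 0° -82° = -82°
rotate_crank_by(+75°): θ ← -82° +75° = -7°
rotate_crank_by(-74°): θ ← -7° -74° = -81°
rotate_crank_by(+5°): θ ← -81° +5° = -76°
crank pin P = (r cos θ, r sin θ) = (10.644563, -42.693012)
h = r sin θ − e = -42.693012 − 7 = -49.693012
sin φ = h / L = -49.693012 / 97 = -0.51229909
φ = arcsin(-0.51229909) = -30.817093°

-30.8171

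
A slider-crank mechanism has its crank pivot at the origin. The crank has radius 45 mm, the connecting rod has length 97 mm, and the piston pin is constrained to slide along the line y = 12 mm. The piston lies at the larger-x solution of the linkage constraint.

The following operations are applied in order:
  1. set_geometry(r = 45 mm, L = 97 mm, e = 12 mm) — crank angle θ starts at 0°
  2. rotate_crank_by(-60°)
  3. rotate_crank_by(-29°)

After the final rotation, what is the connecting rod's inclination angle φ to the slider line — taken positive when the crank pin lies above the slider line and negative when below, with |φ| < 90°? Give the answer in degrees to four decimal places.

-35.9839

set_geometry: r = 45 mm, L = 97 mm, e = 12 mm; θ ← 0°
rotate_crank_by(-60°): θ ← 0° -60° = -60°
rotate_crank_by(-29°): θ ← -60° -29° = -89°
crank pin P = (r cos θ, r sin θ) = (0.785358, -44.993146)
h = r sin θ − e = -44.993146 − 12 = -56.993146
sin φ = h / L = -56.993146 / 97 = -0.58755821
φ = arcsin(-0.58755821) = -35.983922°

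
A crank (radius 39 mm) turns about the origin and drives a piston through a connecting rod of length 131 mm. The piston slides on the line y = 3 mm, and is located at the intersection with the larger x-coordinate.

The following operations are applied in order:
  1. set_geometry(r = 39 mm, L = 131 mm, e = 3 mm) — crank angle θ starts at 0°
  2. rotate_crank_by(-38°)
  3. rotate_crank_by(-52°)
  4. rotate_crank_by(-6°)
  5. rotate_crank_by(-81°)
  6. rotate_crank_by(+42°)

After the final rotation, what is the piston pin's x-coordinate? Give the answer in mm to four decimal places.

99.8043

set_geometry: r = 39 mm, L = 131 mm, e = 3 mm; θ ← 0°
rotate_crank_by(-38°): θ ← 0° -38° = -38°
rotate_crank_by(-52°): θ ← -38° -52° = -90°
rotate_crank_by(-6°): θ ← -90° -6° = -96°
rotate_crank_by(-81°): θ ← -96° -81° = -177°
rotate_crank_by(+42°): θ ← -177° +42° = -135°
crank pin P = (r cos θ, r sin θ) = (-27.577164, -27.577164)
h = r sin θ − e = -27.577164 − 3 = -30.577164
x = r cos θ + √(L² − h²) = -27.577164 + √(17161.0 − 934.9630) = -27.577164 + 127.381463 = 99.804298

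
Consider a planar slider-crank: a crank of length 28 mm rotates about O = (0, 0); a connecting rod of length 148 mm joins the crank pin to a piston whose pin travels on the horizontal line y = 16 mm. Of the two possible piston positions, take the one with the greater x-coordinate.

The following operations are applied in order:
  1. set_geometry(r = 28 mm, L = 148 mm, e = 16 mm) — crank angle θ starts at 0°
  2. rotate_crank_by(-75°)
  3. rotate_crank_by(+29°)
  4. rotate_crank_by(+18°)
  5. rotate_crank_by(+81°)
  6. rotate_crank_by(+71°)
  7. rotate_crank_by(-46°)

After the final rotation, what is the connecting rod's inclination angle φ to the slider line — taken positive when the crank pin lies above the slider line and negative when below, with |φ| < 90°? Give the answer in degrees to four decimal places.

set_geometry: r = 28 mm, L = 148 mm, e = 16 mm; θ ← 0°
rotate_crank_by(-75°): θ ← 0° -75° = -75°
rotate_crank_by(+29°): θ ← -75° +29° = -46°
rotate_crank_by(+18°): θ ← -46° +18° = -28°
rotate_crank_by(+81°): θ ← -28° +81° = 53°
rotate_crank_by(+71°): θ ← 53° +71° = 124°
rotate_crank_by(-46°): θ ← 124° -46° = 78°
crank pin P = (r cos θ, r sin θ) = (5.821527, 27.388133)
h = r sin θ − e = 27.388133 − 16 = 11.388133
sin φ = h / L = 11.388133 / 148 = 0.07694684
φ = arcsin(0.07694684) = 4.413092°

4.4131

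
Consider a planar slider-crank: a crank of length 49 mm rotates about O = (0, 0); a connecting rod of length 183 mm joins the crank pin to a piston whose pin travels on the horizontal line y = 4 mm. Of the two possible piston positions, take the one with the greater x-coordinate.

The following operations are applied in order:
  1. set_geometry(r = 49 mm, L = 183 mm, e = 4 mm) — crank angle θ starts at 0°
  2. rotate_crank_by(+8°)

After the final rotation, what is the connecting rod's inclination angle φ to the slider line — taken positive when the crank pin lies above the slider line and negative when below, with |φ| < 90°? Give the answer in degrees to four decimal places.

0.8828

set_geometry: r = 49 mm, L = 183 mm, e = 4 mm; θ ← 0°
rotate_crank_by(+8°): θ ← 0° +8° = 8°
crank pin P = (r cos θ, r sin θ) = (48.523135, 6.819482)
h = r sin θ − e = 6.819482 − 4 = 2.819482
sin φ = h / L = 2.819482 / 183 = 0.01540701
φ = arcsin(0.01540701) = 0.882791°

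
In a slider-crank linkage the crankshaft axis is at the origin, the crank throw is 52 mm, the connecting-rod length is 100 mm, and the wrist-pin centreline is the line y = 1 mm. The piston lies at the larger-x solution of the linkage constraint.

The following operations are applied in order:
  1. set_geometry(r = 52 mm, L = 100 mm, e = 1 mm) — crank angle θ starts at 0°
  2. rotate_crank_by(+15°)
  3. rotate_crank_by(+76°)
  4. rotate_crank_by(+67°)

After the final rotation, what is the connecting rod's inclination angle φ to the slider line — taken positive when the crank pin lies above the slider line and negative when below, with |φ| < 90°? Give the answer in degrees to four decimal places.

10.6492

set_geometry: r = 52 mm, L = 100 mm, e = 1 mm; θ ← 0°
rotate_crank_by(+15°): θ ← 0° +15° = 15°
rotate_crank_by(+76°): θ ← 15° +76° = 91°
rotate_crank_by(+67°): θ ← 91° +67° = 158°
crank pin P = (r cos θ, r sin θ) = (-48.213560, 19.479543)
h = r sin θ − e = 19.479543 − 1 = 18.479543
sin φ = h / L = 18.479543 / 100 = 0.18479543
φ = arcsin(0.18479543) = 10.649206°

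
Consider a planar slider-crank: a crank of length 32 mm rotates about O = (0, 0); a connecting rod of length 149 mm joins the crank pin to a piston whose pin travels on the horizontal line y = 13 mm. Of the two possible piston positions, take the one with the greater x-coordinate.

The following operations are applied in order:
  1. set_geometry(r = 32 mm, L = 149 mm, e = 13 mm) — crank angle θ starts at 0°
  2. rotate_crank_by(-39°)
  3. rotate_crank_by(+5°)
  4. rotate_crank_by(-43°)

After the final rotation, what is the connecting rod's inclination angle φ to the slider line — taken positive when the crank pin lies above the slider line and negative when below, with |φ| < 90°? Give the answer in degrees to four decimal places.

set_geometry: r = 32 mm, L = 149 mm, e = 13 mm; θ ← 0°
rotate_crank_by(-39°): θ ← 0° -39° = -39°
rotate_crank_by(+5°): θ ← -39° +5° = -34°
rotate_crank_by(-43°): θ ← -34° -43° = -77°
crank pin P = (r cos θ, r sin θ) = (7.198434, -31.179842)
h = r sin θ − e = -31.179842 − 13 = -44.179842
sin φ = h / L = -44.179842 / 149 = -0.29650901
φ = arcsin(-0.29650901) = -17.248046°

-17.2480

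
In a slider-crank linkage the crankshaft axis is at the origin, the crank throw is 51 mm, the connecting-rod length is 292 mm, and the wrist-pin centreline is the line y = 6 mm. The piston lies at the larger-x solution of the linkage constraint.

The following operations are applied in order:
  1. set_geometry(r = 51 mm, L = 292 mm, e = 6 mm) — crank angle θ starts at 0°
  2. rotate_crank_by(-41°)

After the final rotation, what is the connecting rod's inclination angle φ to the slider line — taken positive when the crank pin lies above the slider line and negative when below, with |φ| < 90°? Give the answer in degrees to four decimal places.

set_geometry: r = 51 mm, L = 292 mm, e = 6 mm; θ ← 0°
rotate_crank_by(-41°): θ ← 0° -41° = -41°
crank pin P = (r cos θ, r sin θ) = (38.490189, -33.459010)
h = r sin θ − e = -33.459010 − 6 = -39.459010
sin φ = h / L = -39.459010 / 292 = -0.13513360
φ = arcsin(-0.13513360) = -7.766345°

-7.7663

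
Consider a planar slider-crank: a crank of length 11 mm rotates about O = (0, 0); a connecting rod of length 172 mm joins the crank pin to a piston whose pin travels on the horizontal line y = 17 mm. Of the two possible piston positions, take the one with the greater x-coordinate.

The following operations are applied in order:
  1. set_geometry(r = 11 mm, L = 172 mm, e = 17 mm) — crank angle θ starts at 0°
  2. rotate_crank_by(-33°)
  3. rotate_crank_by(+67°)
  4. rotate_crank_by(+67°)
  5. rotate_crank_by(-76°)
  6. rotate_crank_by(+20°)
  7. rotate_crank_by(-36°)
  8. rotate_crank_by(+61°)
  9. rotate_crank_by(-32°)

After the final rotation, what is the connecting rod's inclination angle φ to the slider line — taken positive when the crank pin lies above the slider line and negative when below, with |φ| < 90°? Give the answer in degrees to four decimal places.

set_geometry: r = 11 mm, L = 172 mm, e = 17 mm; θ ← 0°
rotate_crank_by(-33°): θ ← 0° -33° = -33°
rotate_crank_by(+67°): θ ← -33° +67° = 34°
rotate_crank_by(+67°): θ ← 34° +67° = 101°
rotate_crank_by(-76°): θ ← 101° -76° = 25°
rotate_crank_by(+20°): θ ← 25° +20° = 45°
rotate_crank_by(-36°): θ ← 45° -36° = 9°
rotate_crank_by(+61°): θ ← 9° +61° = 70°
rotate_crank_by(-32°): θ ← 70° -32° = 38°
crank pin P = (r cos θ, r sin θ) = (8.668118, 6.772276)
h = r sin θ − e = 6.772276 − 17 = -10.227724
sin φ = h / L = -10.227724 / 172 = -0.05946351
φ = arcsin(-0.05946351) = -3.409019°

-3.4090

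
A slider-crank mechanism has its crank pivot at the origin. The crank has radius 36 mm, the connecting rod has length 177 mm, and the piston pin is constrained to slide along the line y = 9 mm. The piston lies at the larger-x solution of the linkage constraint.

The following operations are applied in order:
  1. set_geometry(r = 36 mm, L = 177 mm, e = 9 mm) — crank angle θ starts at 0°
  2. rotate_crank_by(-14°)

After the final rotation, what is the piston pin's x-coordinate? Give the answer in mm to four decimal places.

211.0425

set_geometry: r = 36 mm, L = 177 mm, e = 9 mm; θ ← 0°
rotate_crank_by(-14°): θ ← 0° -14° = -14°
crank pin P = (r cos θ, r sin θ) = (34.930646, -8.709188)
h = r sin θ − e = -8.709188 − 9 = -17.709188
x = r cos θ + √(L² − h²) = 34.930646 + √(31329.0 − 313.6153) = 34.930646 + 176.111853 = 211.042499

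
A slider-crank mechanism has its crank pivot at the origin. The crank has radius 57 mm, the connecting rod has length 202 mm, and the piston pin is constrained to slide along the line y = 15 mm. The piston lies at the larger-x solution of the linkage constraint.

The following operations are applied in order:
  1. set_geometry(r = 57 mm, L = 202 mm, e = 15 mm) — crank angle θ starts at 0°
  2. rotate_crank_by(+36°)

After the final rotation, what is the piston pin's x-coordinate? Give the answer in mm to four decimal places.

set_geometry: r = 57 mm, L = 202 mm, e = 15 mm; θ ← 0°
rotate_crank_by(+36°): θ ← 0° +36° = 36°
crank pin P = (r cos θ, r sin θ) = (46.113969, 33.503759)
h = r sin θ − e = 33.503759 − 15 = 18.503759
x = r cos θ + √(L² − h²) = 46.113969 + √(40804.0 − 342.3891) = 46.113969 + 201.150717 = 247.264686

247.2647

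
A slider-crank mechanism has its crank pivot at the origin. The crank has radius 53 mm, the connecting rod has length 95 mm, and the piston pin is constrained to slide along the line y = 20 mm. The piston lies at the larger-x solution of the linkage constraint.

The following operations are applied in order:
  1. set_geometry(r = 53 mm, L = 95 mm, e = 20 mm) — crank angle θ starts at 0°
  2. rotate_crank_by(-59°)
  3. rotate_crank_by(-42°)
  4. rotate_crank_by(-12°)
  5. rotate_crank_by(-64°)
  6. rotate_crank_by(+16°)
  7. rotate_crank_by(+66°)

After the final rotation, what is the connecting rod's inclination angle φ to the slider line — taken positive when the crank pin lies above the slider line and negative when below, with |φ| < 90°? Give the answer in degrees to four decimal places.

set_geometry: r = 53 mm, L = 95 mm, e = 20 mm; θ ← 0°
rotate_crank_by(-59°): θ ← 0° -59° = -59°
rotate_crank_by(-42°): θ ← -59° -42° = -101°
rotate_crank_by(-12°): θ ← -101° -12° = -113°
rotate_crank_by(-64°): θ ← -113° -64° = -177°
rotate_crank_by(+16°): θ ← -177° +16° = -161°
rotate_crank_by(+66°): θ ← -161° +66° = -95°
crank pin P = (r cos θ, r sin θ) = (-4.619254, -52.798319)
h = r sin θ − e = -52.798319 − 20 = -72.798319
sin φ = h / L = -72.798319 / 95 = -0.76629809
φ = arcsin(-0.76629809) = -50.022615°

-50.0226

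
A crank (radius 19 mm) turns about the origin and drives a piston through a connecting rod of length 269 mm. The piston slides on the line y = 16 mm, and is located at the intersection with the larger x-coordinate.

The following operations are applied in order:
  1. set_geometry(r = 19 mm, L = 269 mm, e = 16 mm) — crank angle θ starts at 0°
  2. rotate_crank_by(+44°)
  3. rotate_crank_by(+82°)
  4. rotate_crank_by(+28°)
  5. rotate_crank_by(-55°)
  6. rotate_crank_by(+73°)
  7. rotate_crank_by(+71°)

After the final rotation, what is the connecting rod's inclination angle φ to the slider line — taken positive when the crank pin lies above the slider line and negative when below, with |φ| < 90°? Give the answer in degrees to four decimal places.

set_geometry: r = 19 mm, L = 269 mm, e = 16 mm; θ ← 0°
rotate_crank_by(+44°): θ ← 0° +44° = 44°
rotate_crank_by(+82°): θ ← 44° +82° = 126°
rotate_crank_by(+28°): θ ← 126° +28° = 154°
rotate_crank_by(-55°): θ ← 154° -55° = 99°
rotate_crank_by(+73°): θ ← 99° +73° = 172°
rotate_crank_by(+71°): θ ← 172° +71° = 243°
crank pin P = (r cos θ, r sin θ) = (-8.625819, -16.929124)
h = r sin θ − e = -16.929124 − 16 = -32.929124
sin φ = h / L = -32.929124 / 269 = -0.12241310
φ = arcsin(-0.12241310) = -7.031390°

-7.0314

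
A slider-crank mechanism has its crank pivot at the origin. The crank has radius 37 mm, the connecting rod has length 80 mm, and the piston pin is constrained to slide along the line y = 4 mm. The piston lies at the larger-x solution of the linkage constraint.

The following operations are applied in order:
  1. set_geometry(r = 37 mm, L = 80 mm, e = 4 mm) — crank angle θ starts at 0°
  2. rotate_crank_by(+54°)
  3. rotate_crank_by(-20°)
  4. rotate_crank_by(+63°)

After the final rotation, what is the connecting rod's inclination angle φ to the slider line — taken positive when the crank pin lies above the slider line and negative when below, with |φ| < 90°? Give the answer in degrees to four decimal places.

24.1453

set_geometry: r = 37 mm, L = 80 mm, e = 4 mm; θ ← 0°
rotate_crank_by(+54°): θ ← 0° +54° = 54°
rotate_crank_by(-20°): θ ← 54° -20° = 34°
rotate_crank_by(+63°): θ ← 34° +63° = 97°
crank pin P = (r cos θ, r sin θ) = (-4.509166, 36.724208)
h = r sin θ − e = 36.724208 − 4 = 32.724208
sin φ = h / L = 32.724208 / 80 = 0.40905260
φ = arcsin(0.40905260) = 24.145334°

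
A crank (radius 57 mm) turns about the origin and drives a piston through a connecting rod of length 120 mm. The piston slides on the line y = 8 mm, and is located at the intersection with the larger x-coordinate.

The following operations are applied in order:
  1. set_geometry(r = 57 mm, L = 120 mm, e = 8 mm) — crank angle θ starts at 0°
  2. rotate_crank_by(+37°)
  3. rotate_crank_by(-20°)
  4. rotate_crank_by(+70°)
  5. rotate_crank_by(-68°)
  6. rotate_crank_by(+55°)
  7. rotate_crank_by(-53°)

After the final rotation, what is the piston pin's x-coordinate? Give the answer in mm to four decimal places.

172.5689

set_geometry: r = 57 mm, L = 120 mm, e = 8 mm; θ ← 0°
rotate_crank_by(+37°): θ ← 0° +37° = 37°
rotate_crank_by(-20°): θ ← 37° -20° = 17°
rotate_crank_by(+70°): θ ← 17° +70° = 87°
rotate_crank_by(-68°): θ ← 87° -68° = 19°
rotate_crank_by(+55°): θ ← 19° +55° = 74°
rotate_crank_by(-53°): θ ← 74° -53° = 21°
crank pin P = (r cos θ, r sin θ) = (53.214084, 20.426973)
h = r sin θ − e = 20.426973 − 8 = 12.426973
x = r cos θ + √(L² − h²) = 53.214084 + √(14400.0 − 154.4297) = 53.214084 + 119.354809 = 172.568893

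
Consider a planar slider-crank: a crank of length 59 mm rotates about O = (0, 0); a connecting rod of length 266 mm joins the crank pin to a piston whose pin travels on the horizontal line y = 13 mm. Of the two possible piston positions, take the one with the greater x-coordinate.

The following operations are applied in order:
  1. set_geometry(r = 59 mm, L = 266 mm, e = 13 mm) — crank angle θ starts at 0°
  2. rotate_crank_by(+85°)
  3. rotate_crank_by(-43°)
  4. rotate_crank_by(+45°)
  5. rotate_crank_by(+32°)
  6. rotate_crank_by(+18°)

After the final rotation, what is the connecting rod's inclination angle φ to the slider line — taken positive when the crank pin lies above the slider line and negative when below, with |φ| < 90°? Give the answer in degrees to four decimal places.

set_geometry: r = 59 mm, L = 266 mm, e = 13 mm; θ ← 0°
rotate_crank_by(+85°): θ ← 0° +85° = 85°
rotate_crank_by(-43°): θ ← 85° -43° = 42°
rotate_crank_by(+45°): θ ← 42° +45° = 87°
rotate_crank_by(+32°): θ ← 87° +32° = 119°
rotate_crank_by(+18°): θ ← 119° +18° = 137°
crank pin P = (r cos θ, r sin θ) = (-43.149868, 40.237903)
h = r sin θ − e = 40.237903 − 13 = 27.237903
sin φ = h / L = 27.237903 / 266 = 0.10239813
φ = arcsin(0.10239813) = 5.877282°

5.8773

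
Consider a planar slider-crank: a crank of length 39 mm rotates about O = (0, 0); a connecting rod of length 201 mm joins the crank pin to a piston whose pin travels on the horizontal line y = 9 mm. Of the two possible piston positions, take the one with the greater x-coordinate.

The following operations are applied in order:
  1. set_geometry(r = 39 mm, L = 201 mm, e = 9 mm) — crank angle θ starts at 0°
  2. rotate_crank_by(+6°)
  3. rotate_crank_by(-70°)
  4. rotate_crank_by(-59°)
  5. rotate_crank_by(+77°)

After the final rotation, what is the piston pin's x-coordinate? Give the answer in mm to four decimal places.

set_geometry: r = 39 mm, L = 201 mm, e = 9 mm; θ ← 0°
rotate_crank_by(+6°): θ ← 0° +6° = 6°
rotate_crank_by(-70°): θ ← 6° -70° = -64°
rotate_crank_by(-59°): θ ← -64° -59° = -123°
rotate_crank_by(+77°): θ ← -123° +77° = -46°
crank pin P = (r cos θ, r sin θ) = (27.091676, -28.054252)
h = r sin θ − e = -28.054252 − 9 = -37.054252
x = r cos θ + √(L² − h²) = 27.091676 + √(40401.0 − 1373.0176) = 27.091676 + 197.555011 = 224.646688

224.6467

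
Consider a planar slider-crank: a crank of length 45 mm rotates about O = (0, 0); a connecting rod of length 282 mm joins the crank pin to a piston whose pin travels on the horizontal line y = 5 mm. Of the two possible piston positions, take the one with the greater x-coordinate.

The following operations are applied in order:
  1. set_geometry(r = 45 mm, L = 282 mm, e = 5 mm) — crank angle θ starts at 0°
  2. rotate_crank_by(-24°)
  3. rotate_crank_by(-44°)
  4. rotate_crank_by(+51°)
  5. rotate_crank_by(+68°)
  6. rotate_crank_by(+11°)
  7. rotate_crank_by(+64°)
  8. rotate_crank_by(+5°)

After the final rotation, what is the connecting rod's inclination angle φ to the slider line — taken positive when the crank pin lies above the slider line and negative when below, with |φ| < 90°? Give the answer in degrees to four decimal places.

set_geometry: r = 45 mm, L = 282 mm, e = 5 mm; θ ← 0°
rotate_crank_by(-24°): θ ← 0° -24° = -24°
rotate_crank_by(-44°): θ ← -24° -44° = -68°
rotate_crank_by(+51°): θ ← -68° +51° = -17°
rotate_crank_by(+68°): θ ← -17° +68° = 51°
rotate_crank_by(+11°): θ ← 51° +11° = 62°
rotate_crank_by(+64°): θ ← 62° +64° = 126°
rotate_crank_by(+5°): θ ← 126° +5° = 131°
crank pin P = (r cos θ, r sin θ) = (-29.522656, 33.961931)
h = r sin θ − e = 33.961931 − 5 = 28.961931
sin φ = h / L = 28.961931 / 282 = 0.10270188
φ = arcsin(0.10270188) = 5.894778°

5.8948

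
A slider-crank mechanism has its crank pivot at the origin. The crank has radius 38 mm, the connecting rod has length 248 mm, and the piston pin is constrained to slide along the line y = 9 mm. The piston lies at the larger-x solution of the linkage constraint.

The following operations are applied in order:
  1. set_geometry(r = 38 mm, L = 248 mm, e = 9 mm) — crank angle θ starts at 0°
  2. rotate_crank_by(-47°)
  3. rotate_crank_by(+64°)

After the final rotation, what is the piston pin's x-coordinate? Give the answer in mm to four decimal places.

284.3306

set_geometry: r = 38 mm, L = 248 mm, e = 9 mm; θ ← 0°
rotate_crank_by(-47°): θ ← 0° -47° = -47°
rotate_crank_by(+64°): θ ← -47° +64° = 17°
crank pin P = (r cos θ, r sin θ) = (36.339581, 11.110125)
h = r sin θ − e = 11.110125 − 9 = 2.110125
x = r cos θ + √(L² − h²) = 36.339581 + √(61504.0 − 4.4526) = 36.339581 + 247.991023 = 284.330603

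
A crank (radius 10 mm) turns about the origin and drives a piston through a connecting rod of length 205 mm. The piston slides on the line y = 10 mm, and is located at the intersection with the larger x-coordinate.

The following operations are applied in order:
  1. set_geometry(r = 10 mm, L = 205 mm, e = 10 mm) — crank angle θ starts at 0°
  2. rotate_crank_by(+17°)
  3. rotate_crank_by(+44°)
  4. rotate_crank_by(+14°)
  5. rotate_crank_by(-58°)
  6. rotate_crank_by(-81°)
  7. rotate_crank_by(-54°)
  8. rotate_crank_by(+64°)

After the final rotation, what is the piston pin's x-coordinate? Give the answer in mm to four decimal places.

210.0781

set_geometry: r = 10 mm, L = 205 mm, e = 10 mm; θ ← 0°
rotate_crank_by(+17°): θ ← 0° +17° = 17°
rotate_crank_by(+44°): θ ← 17° +44° = 61°
rotate_crank_by(+14°): θ ← 61° +14° = 75°
rotate_crank_by(-58°): θ ← 75° -58° = 17°
rotate_crank_by(-81°): θ ← 17° -81° = -64°
rotate_crank_by(-54°): θ ← -64° -54° = -118°
rotate_crank_by(+64°): θ ← -118° +64° = -54°
crank pin P = (r cos θ, r sin θ) = (5.877853, -8.090170)
h = r sin θ − e = -8.090170 − 10 = -18.090170
x = r cos θ + √(L² − h²) = 5.877853 + √(42025.0 − 327.2542) = 5.877853 + 204.200259 = 210.078111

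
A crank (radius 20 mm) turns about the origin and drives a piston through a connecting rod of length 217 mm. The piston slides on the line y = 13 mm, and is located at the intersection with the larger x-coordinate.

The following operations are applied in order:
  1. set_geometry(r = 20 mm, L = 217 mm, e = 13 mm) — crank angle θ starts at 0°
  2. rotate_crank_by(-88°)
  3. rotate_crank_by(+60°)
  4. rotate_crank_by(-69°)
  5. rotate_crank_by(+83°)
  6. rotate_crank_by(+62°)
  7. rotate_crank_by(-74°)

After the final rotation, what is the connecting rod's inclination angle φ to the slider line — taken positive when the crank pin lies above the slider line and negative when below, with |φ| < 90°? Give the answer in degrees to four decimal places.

-5.7571

set_geometry: r = 20 mm, L = 217 mm, e = 13 mm; θ ← 0°
rotate_crank_by(-88°): θ ← 0° -88° = -88°
rotate_crank_by(+60°): θ ← -88° +60° = -28°
rotate_crank_by(-69°): θ ← -28° -69° = -97°
rotate_crank_by(+83°): θ ← -97° +83° = -14°
rotate_crank_by(+62°): θ ← -14° +62° = 48°
rotate_crank_by(-74°): θ ← 48° -74° = -26°
crank pin P = (r cos θ, r sin θ) = (17.975881, -8.767423)
h = r sin θ − e = -8.767423 − 13 = -21.767423
sin φ = h / L = -21.767423 / 217 = -0.10031070
φ = arcsin(-0.10031070) = -5.757063°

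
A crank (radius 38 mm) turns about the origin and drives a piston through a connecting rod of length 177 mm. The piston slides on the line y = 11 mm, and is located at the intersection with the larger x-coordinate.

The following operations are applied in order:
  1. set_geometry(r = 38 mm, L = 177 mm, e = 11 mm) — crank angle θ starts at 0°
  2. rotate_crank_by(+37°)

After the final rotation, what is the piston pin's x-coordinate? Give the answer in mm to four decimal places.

206.9498

set_geometry: r = 38 mm, L = 177 mm, e = 11 mm; θ ← 0°
rotate_crank_by(+37°): θ ← 0° +37° = 37°
crank pin P = (r cos θ, r sin θ) = (30.348149, 22.868971)
h = r sin θ − e = 22.868971 − 11 = 11.868971
x = r cos θ + √(L² − h²) = 30.348149 + √(31329.0 − 140.8725) = 30.348149 + 176.601607 = 206.949756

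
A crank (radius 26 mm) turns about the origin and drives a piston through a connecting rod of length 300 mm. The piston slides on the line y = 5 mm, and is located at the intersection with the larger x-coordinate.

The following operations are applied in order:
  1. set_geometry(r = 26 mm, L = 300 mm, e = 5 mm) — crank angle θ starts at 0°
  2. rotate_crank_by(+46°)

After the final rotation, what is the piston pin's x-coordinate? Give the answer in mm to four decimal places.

317.7480

set_geometry: r = 26 mm, L = 300 mm, e = 5 mm; θ ← 0°
rotate_crank_by(+46°): θ ← 0° +46° = 46°
crank pin P = (r cos θ, r sin θ) = (18.061118, 18.702835)
h = r sin θ − e = 18.702835 − 5 = 13.702835
x = r cos θ + √(L² − h²) = 18.061118 + √(90000.0 − 187.7677) = 18.061118 + 299.686890 = 317.748008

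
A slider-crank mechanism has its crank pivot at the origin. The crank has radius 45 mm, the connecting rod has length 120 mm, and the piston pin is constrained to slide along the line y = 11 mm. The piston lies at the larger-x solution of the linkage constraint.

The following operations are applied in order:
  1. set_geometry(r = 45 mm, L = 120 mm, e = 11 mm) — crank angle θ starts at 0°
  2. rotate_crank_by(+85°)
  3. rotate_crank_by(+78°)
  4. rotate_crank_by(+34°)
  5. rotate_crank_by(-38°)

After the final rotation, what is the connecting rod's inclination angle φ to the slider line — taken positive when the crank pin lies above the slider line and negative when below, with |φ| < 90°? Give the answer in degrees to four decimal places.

set_geometry: r = 45 mm, L = 120 mm, e = 11 mm; θ ← 0°
rotate_crank_by(+85°): θ ← 0° +85° = 85°
rotate_crank_by(+78°): θ ← 85° +78° = 163°
rotate_crank_by(+34°): θ ← 163° +34° = 197°
rotate_crank_by(-38°): θ ← 197° -38° = 159°
crank pin P = (r cos θ, r sin θ) = (-42.011119, 16.126558)
h = r sin θ − e = 16.126558 − 11 = 5.126558
sin φ = h / L = 5.126558 / 120 = 0.04272131
φ = arcsin(0.04272131) = 2.448496°

2.4485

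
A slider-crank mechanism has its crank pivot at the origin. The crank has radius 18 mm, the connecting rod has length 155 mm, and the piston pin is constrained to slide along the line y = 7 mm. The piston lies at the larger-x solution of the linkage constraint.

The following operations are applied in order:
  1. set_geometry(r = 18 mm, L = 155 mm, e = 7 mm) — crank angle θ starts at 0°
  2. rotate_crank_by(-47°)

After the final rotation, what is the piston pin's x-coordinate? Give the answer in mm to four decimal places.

165.9588

set_geometry: r = 18 mm, L = 155 mm, e = 7 mm; θ ← 0°
rotate_crank_by(-47°): θ ← 0° -47° = -47°
crank pin P = (r cos θ, r sin θ) = (12.275970, -13.164367)
h = r sin θ − e = -13.164367 − 7 = -20.164367
x = r cos θ + √(L² − h²) = 12.275970 + √(24025.0 − 406.6017) = 12.275970 + 153.682785 = 165.958755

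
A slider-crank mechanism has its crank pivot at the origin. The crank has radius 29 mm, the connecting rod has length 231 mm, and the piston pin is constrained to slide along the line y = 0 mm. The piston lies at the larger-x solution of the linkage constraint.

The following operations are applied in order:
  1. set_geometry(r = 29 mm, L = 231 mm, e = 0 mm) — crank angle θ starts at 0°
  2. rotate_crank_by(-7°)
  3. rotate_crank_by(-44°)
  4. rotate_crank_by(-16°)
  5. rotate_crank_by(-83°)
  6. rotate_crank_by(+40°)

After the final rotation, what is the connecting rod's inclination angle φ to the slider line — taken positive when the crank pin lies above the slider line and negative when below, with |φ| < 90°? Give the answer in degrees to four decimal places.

set_geometry: r = 29 mm, L = 231 mm, e = 0 mm; θ ← 0°
rotate_crank_by(-7°): θ ← 0° -7° = -7°
rotate_crank_by(-44°): θ ← -7° -44° = -51°
rotate_crank_by(-16°): θ ← -51° -16° = -67°
rotate_crank_by(-83°): θ ← -67° -83° = -150°
rotate_crank_by(+40°): θ ← -150° +40° = -110°
crank pin P = (r cos θ, r sin θ) = (-9.918584, -27.251086)
h = r sin θ − e = -27.251086 − 0 = -27.251086
sin φ = h / L = -27.251086 / 231 = -0.11797007
φ = arcsin(-0.11797007) = -6.774964°

-6.7750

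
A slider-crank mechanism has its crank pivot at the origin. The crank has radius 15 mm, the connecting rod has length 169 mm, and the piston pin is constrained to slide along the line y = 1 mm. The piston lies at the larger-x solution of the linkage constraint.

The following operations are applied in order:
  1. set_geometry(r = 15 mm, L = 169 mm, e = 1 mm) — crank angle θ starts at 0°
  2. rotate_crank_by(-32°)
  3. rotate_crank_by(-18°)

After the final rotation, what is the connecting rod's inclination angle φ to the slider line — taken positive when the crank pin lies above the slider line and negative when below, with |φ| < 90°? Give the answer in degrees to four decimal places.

set_geometry: r = 15 mm, L = 169 mm, e = 1 mm; θ ← 0°
rotate_crank_by(-32°): θ ← 0° -32° = -32°
rotate_crank_by(-18°): θ ← -32° -18° = -50°
crank pin P = (r cos θ, r sin θ) = (9.641814, -11.490667)
h = r sin θ − e = -11.490667 − 1 = -12.490667
sin φ = h / L = -12.490667 / 169 = -0.07390927
φ = arcsin(-0.07390927) = -4.238554°

-4.2386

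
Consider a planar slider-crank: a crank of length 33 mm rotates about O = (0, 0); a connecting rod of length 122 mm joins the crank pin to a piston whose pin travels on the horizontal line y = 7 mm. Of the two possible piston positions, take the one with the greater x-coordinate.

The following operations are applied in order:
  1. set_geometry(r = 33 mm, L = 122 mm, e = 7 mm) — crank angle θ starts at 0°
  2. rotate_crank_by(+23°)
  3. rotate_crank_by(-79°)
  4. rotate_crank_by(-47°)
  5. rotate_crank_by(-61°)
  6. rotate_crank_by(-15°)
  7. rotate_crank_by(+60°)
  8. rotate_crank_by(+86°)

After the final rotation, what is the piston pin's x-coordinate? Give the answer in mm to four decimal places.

set_geometry: r = 33 mm, L = 122 mm, e = 7 mm; θ ← 0°
rotate_crank_by(+23°): θ ← 0° +23° = 23°
rotate_crank_by(-79°): θ ← 23° -79° = -56°
rotate_crank_by(-47°): θ ← -56° -47° = -103°
rotate_crank_by(-61°): θ ← -103° -61° = -164°
rotate_crank_by(-15°): θ ← -164° -15° = -179°
rotate_crank_by(+60°): θ ← -179° +60° = -119°
rotate_crank_by(+86°): θ ← -119° +86° = -33°
crank pin P = (r cos θ, r sin θ) = (27.676129, -17.973088)
h = r sin θ − e = -17.973088 − 7 = -24.973088
x = r cos θ + √(L² − h²) = 27.676129 + √(14884.0 − 623.6551) = 27.676129 + 119.416686 = 147.092815

147.0928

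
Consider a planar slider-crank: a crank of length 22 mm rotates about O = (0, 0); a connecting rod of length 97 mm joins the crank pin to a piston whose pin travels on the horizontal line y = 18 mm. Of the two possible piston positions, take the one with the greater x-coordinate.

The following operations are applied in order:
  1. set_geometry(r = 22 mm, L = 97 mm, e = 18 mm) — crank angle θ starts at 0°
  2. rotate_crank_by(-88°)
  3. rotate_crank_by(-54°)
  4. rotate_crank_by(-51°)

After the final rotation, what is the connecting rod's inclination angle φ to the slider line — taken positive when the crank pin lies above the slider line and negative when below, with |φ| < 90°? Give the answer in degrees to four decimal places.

-7.7324

set_geometry: r = 22 mm, L = 97 mm, e = 18 mm; θ ← 0°
rotate_crank_by(-88°): θ ← 0° -88° = -88°
rotate_crank_by(-54°): θ ← -88° -54° = -142°
rotate_crank_by(-51°): θ ← -142° -51° = -193°
crank pin P = (r cos θ, r sin θ) = (-21.436141, 4.948923)
h = r sin θ − e = 4.948923 − 18 = -13.051077
sin φ = h / L = -13.051077 / 97 = -0.13454718
φ = arcsin(-0.13454718) = -7.732437°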